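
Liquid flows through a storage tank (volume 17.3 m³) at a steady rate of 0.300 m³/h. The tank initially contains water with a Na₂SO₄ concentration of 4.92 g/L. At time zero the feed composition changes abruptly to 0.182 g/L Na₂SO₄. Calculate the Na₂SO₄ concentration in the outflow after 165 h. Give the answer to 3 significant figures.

Transient balance on the dissolved component: V dC/dt = Q(C_in − C).
Rewrite as dC/dt + C/τ = C_in/τ, τ = V/Q = 57.667 h.
Integrating: C(t) = C_in + (C₀ − C_in) e^(−t/τ).
C(165) = 0.182 + (4.92 − 0.182)·e^(−165/57.667) = 0.182 + (4.7380)·0.057196 = 0.45299 g/L.

0.453 g/L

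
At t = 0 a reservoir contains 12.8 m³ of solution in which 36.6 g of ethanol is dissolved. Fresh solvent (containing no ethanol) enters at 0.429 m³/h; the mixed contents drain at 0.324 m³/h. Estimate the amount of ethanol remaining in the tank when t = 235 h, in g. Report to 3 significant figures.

Total volume: dV/dt = Q_in − Q_out = 0.10500 m³/h, so V(t) = 12.8 + 0.10500 t and V(235) = 37.475 m³.
Solute balance: dm/dt = 0 − Q_out C = −Q_out m/V(t).
Separate: dm/m = −Q_out dt/V(t) ⇒ ln(m/m₀) = −(Q_out/(Q_in−Q_out)) ln(V/V₀).
m = m₀ (V₀/V)^(Q_out/(Q_in−Q_out)) = 36.6 × (12.8/37.475)^(3.0857) = 1.3301 g.

1.33 g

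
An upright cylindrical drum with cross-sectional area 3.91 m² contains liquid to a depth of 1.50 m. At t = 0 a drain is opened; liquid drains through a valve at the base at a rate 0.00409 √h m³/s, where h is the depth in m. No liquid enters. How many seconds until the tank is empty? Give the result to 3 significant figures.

Accumulation of liquid (constant cross-section A): A dh/dt = −0.00409 √h.
Separate and integrate: 2(√h − √h₀) = −(0.00409/A) t.
Set h = 0: 2√h₀ = (0.00409/A) t_empty ⇒ t_empty = 2A√h₀/0.00409.
t_empty = 2·3.91·√1.50/0.00409 = 7.8200·1.2247/0.00409 = 2341.7 s.

2340 s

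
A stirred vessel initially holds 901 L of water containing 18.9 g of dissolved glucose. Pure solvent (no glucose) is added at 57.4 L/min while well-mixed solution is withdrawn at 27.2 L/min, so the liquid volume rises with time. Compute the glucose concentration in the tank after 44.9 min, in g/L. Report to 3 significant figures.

Let m(t) be the amount of glucose. Volume: V(t) = V₀ + (Q_in − Q_out) t = 901 + 30.200 t; V(44.9) = 2257.0 L.
No glucose enters, so dm/dt = −Q_out · (m/V).
dm/m = −Q_out dt/(V₀ + 30.200 t); integrating gives ln(m/m₀) = −(Q_out/(Q_in−Q_out)) ln(V/V₀).
m = m₀ (V₀/V)^(Q_out/(Q_in−Q_out)) = 18.9 × (901/2257.0)^(0.90066) = 8.2656 g.
C = m/V = 8.2656/2257.0 = 0.0036622 g/L.

0.00366 g/L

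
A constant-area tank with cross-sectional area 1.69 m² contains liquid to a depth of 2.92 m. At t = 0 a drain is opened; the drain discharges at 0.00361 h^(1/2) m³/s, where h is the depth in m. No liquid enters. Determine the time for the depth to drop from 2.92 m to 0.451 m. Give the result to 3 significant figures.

With no inflow, A dh/dt = −0.00361 √h.
Separate and integrate: 2(√h − √h₀) = −(0.00361/A) t.
t = 2A(√h₀ − √h)/0.00361 = 2·1.69·(√2.92 − √0.451)/0.00361
  = 3.3800 × (1.7088 − 0.67157) / 0.00361 = 971.15 s.

971 s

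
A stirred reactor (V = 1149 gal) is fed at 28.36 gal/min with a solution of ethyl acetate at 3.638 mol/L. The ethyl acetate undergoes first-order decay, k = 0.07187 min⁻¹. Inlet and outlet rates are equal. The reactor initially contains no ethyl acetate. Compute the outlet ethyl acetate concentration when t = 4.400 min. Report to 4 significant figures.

V dC/dt = Q(C_in − C) − k V C.
This is linear with rate a = Q/V + k = 0.0965523 min⁻¹.
C_ss = Q C_in/(Q + kV) = 0.930007 mol/L; C(t) = C_ss + (C₀ − C_ss) e^(−a t).
C(4.400) = 0.930007 + (-0.930007)·e^(−0.0965523·4.400) = 0.930007 + (-0.930007)·0.653881 = 0.321893 mol/L.

0.3219 mol/L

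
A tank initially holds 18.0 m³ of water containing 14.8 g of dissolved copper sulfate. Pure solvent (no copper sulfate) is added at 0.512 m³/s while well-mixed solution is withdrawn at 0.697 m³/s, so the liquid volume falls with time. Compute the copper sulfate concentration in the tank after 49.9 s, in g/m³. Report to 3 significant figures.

Total volume: dV/dt = Q_in − Q_out = -0.18500 m³/s, so V(t) = 18.0 − 0.18500 t and V(49.9) = 8.7685 m³.
No copper sulfate enters, so dm/dt = −Q_out · (m/V).
Separate: dm/m = −Q_out dt/V(t) ⇒ ln(m/m₀) = −(Q_out/(Q_in−Q_out)) ln(V/V₀).
m = m₀ (V₀/V)^(Q_out/(Q_in−Q_out)) = 14.8 × (18.0/8.7685)^(-3.7676) = 0.98508 g.
C = m/V = 0.98508/8.7685 = 0.11234 g/m³.

0.112 g/m³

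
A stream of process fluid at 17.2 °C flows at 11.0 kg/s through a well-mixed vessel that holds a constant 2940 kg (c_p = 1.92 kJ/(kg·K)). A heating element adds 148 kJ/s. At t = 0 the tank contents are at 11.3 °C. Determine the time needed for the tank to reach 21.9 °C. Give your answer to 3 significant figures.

Unsteady energy balance on the tank contents: M c_p dT/dt = ṁ c_p (T_in − T) + 148.
τ = M/ṁ = 267.27 s; T_ss = T_in + Q̇/(ṁ c_p) = 24.208 °C.
T(t) = T_ss + (T₀ − T_ss) e^(−t/τ). Set T = 21.9:
e^(−t/τ) = (21.9 − 24.208)/(11.3 − 24.208) = 0.17878
t = −267.27 · ln(0.17878) = 460.14 s.

460 s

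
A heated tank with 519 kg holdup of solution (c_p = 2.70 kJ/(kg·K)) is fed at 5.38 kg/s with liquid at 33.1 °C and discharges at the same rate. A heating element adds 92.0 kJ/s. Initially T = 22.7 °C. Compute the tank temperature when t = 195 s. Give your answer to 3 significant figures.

Heat balance on the well-mixed liquid: M c_p dT/dt = ṁ c_p (T_in − T) + 92.0.
τ = M/ṁ = 96.468 s; T_ss = T_in + Q̇/(ṁ c_p) = 33.1 + 92.0/(5.38·2.70) = 39.433 °C.
Integrating: T(t) = T_ss + (T₀ − T_ss) e^(−t/τ).
T(195) = 39.433 + (-16.733)·e^(−195/96.468) = 39.433 + (-16.733)·0.13247 = 37.217 °C.

37.2 °C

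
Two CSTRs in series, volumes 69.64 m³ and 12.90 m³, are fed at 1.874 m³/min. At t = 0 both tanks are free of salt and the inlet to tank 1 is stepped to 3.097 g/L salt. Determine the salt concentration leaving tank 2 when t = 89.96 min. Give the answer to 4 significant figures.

2.759 g/L

Each tank obeys Vᵢ dCᵢ/dt = Q(Cᵢ₋₁ − Cᵢ), so τᵢ = Vᵢ/Q.
τ₁ = 69.64/1.874 = 37.1612 min; τ₂ = 12.90/1.874 = 6.88367 min.
Tank 1: C₁ = C_in(1 − e^(−t/τ₁)). Tank 2 (τ₁ ≠ τ₂): C₂ = C_in[1 − (τ₁ e^(−t/τ₁) − τ₂ e^(−t/τ₂))/(τ₁ − τ₂)].
At t = 89.96: e^(−t/τ₁) = 0.0888498, e^(−t/τ₂) = 2.11045e-06.
C₂ = 3.097·[1 − (37.1612·0.0888498 − 6.88367·2.11045e-06)/(30.2775)] = 3.097·0.890950 = 2.75927 g/L.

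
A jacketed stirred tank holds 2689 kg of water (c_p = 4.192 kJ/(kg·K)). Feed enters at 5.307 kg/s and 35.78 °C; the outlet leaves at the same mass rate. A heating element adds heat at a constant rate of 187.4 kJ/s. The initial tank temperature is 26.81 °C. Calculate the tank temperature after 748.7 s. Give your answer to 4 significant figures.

M c_p dT/dt = ṁ c_p (T_in − T) + Q̇.
τ = M/ṁ = 506.689 s; T_ss = T_in + Q̇/(ṁ c_p) = 35.78 + 187.4/(5.307·4.192) = 44.2036 °C.
This is linear first-order; T(t) = T_ss + (T₀ − T_ss) e^(−t/τ).
T(748.7) = 44.2036 + (-17.3936)·e^(−748.7/506.689) = 44.2036 + (-17.3936)·0.228178 = 40.2348 °C.

40.23 °C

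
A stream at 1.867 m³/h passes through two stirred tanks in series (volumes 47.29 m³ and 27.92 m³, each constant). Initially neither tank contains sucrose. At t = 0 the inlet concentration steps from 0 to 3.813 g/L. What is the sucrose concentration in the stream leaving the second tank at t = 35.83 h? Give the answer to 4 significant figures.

Each tank obeys Vᵢ dCᵢ/dt = Q(Cᵢ₋₁ − Cᵢ), so τᵢ = Vᵢ/Q.
τ₁ = 47.29/1.867 = 25.3294 h; τ₂ = 27.92/1.867 = 14.9545 h.
Tank 1: C₁ = C_in(1 − e^(−t/τ₁)). Tank 2 (τ₁ ≠ τ₂): C₂ = C_in[1 − (τ₁ e^(−t/τ₁) − τ₂ e^(−t/τ₂))/(τ₁ − τ₂)].
At t = 35.83: e^(−t/τ₁) = 0.243032, e^(−t/τ₂) = 0.0910871.
C₂ = 3.813·[1 − (25.3294·0.243032 − 14.9545·0.0910871)/(10.3749)] = 3.813·0.537954 = 2.05122 g/L.

2.051 g/L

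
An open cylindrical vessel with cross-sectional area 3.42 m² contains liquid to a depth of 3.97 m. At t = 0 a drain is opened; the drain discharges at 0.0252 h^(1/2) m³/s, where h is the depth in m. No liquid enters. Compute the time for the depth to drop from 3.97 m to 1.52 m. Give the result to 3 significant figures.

A dh/dt = −Q_out = −0.0252 √h.
∫ h^(−1/2) dh = −(0.0252/A) ∫ dt, giving 2√h = 2√h₀ − (0.0252/A) t.
t = 2A(√h₀ − √h)/0.0252 = 2·3.42·(√3.97 − √1.52)/0.0252
  = 6.8400 × (1.9925 − 1.2329) / 0.0252 = 206.18 s.

206 s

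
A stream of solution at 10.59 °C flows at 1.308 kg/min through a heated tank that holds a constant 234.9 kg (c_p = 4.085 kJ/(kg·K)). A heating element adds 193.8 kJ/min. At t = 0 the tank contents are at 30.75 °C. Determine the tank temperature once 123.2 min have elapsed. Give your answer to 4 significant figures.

38.75 °C

Energy balance: M c_p dT/dt = ṁ c_p (T_in − T) + 193.8.
Rearrange: dT/dt = (T_ss − T)/τ with τ = M/ṁ = 179.587 min and T_ss = T_in + Q̇/(ṁ c_p) = 46.8605 °C.
Integrating: T(t) = T_ss + (T₀ − T_ss) e^(−t/τ).
T(123.2) = 46.8605 + (-16.1105)·e^(−123.2/179.587) = 46.8605 + (-16.1105)·0.503577 = 38.7476 °C.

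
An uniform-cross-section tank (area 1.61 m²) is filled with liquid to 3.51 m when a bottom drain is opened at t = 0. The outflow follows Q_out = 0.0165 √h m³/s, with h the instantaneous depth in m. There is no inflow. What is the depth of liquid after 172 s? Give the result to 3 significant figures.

With no inflow, A dh/dt = −0.0165 √h.
Separate and integrate: 2(√h − √h₀) = −(0.0165/A) t.
√h = √3.51 − 0.0165·172/(2·1.61) = 1.8735 − 0.88137 = 0.99213.
h = 0.99213² = 0.98433 m.

0.984 m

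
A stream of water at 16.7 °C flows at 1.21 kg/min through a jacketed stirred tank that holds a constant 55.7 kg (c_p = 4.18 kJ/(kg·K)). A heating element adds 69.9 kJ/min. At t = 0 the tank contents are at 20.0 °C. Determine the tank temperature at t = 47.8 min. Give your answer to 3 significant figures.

26.8 °C

M c_p dT/dt = ṁ c_p (T_in − T) + Q̇.
Rearrange: dT/dt = (T_ss − T)/τ with τ = M/ṁ = 46.033 min and T_ss = T_in + Q̇/(ṁ c_p) = 30.520 °C.
Integrating: T(t) = T_ss + (T₀ − T_ss) e^(−t/τ).
T(47.8) = 30.520 + (-10.520)·e^(−47.8/46.033) = 30.520 + (-10.520)·0.35403 = 26.796 °C.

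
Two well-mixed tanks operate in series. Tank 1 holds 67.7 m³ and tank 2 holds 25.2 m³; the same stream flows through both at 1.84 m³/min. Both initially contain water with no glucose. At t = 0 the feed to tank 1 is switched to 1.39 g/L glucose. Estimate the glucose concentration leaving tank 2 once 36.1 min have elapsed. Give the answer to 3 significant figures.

Each tank obeys Vᵢ dCᵢ/dt = Q(Cᵢ₋₁ − Cᵢ), so τᵢ = Vᵢ/Q.
τ₁ = 67.7/1.84 = 36.793 min; τ₂ = 25.2/1.84 = 13.696 min.
Solving the cascade with C₁(0)=C₂(0)=0 gives C₂(t) = C_in[1 − (τ₁ e^(−t/τ₁) − τ₂ e^(−t/τ₂))/(τ₁ − τ₂)].
At t = 36.1: e^(−t/τ₁) = 0.37488, e^(−t/τ₂) = 0.071656.
C₂ = 1.39·[1 − (36.793·0.37488 − 13.696·0.071656)/(23.098)] = 1.39·0.44533 = 0.61901 g/L.

0.619 g/L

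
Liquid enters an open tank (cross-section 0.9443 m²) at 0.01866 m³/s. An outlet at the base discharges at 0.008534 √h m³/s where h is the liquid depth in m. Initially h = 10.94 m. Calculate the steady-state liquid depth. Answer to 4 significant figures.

4.781 m

Mass balance (ρ constant): A dh/dt = Q_in − 0.008534 √h. At steady state dh/dt = 0:
Q_in = 0.008534 √h_ss ⇒ √h_ss = 0.01866/0.008534 = 2.18655.
h_ss = 2.18655² = 4.78099 m. (Since h₀ = 10.94 m > h_ss, the level will fall toward this value.)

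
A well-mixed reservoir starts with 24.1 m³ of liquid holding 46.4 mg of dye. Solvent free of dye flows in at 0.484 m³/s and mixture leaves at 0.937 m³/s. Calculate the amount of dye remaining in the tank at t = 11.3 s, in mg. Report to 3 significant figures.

Total volume: dV/dt = Q_in − Q_out = -0.45300 m³/s, so V(t) = 24.1 − 0.45300 t and V(11.3) = 18.981 m³.
Species balance (pure solvent in): dm/dt = −Q_out · m/V(t).
dm/m = −Q_out dt/(V₀ − 0.45300 t); integrating gives ln(m/m₀) = −(Q_out/(Q_in−Q_out)) ln(V/V₀).
m = m₀ (V₀/V)^(Q_out/(Q_in−Q_out)) = 46.4 × (24.1/18.981)^(-2.0684) = 28.316 mg.

28.3 mg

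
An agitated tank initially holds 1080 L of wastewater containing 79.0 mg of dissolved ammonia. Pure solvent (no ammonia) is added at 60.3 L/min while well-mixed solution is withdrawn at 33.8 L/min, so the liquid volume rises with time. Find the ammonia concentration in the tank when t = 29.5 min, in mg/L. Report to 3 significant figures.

0.0212 mg/L

Total volume: dV/dt = Q_in − Q_out = 26.500 L/min, so V(t) = 1080 + 26.500 t and V(29.5) = 1861.8 L.
Solute balance: dm/dt = 0 − Q_out C = −Q_out m/V(t).
Separate: dm/m = −Q_out dt/V(t) ⇒ ln(m/m₀) = −(Q_out/(Q_in−Q_out)) ln(V/V₀).
m = m₀ (V₀/V)^(Q_out/(Q_in−Q_out)) = 79.0 × (1080/1861.8)^(1.2755) = 39.444 mg.
C = m/V = 39.444/1861.8 = 0.021187 mg/L.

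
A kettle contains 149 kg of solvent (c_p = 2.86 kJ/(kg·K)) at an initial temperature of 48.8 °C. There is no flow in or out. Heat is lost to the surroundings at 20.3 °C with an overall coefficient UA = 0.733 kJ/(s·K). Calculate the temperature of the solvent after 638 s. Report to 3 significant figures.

29.8 °C

Lumped-capacitance energy balance: M c_p dT/dt = UA(T_amb − T).
dT/dt = (T_ss − T)/τ with T_ss = T_amb = 20.300 °C, τ = M c_p/UA = 149·2.86/0.733 = 581.36 s.
T approaches T_ss exponentially: T(t) = T_ss + (T₀ − T_ss) e^(−t/τ).
T(638) = 20.300 + (28.500)·0.33373 = 29.811 °C.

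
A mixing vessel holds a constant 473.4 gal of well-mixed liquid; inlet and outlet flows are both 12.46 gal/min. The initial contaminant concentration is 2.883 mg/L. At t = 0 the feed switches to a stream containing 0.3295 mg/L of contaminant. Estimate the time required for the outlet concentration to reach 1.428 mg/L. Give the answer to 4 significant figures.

Mass balance on the solute (V constant): V dC/dt = Q(C_in − C), so τ = V/Q = 37.9936 min.
C(t) = C_in + (C₀ − C_in) e^(−t/τ). Set C = 1.428 and solve for t:
e^(−t/τ) = (C − C_in)/(C₀ − C_in) = (1.428 − 0.3295)/(2.883 − 0.3295) = 0.430194
t = −τ ln(…) = 37.9936 × 0.843519 = 32.0483 min.

32.05 min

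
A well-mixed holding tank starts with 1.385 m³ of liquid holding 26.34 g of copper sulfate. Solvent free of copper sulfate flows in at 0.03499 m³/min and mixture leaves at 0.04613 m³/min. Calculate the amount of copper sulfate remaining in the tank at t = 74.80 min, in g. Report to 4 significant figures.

Let m(t) be the amount of copper sulfate. Volume: V(t) = V₀ + (Q_in − Q_out) t = 1.385 − 0.0111400 t; V(74.80) = 0.551728 m³.
No copper sulfate enters, so dm/dt = −Q_out · (m/V).
dm/m = −Q_out dt/(V₀ − 0.0111400 t); integrating gives ln(m/m₀) = −(Q_out/(Q_in−Q_out)) ln(V/V₀).
m = m₀ (V₀/V)^(Q_out/(Q_in−Q_out)) = 26.34 × (1.385/0.551728)^(-4.14093) = 0.582616 g.

0.5826 g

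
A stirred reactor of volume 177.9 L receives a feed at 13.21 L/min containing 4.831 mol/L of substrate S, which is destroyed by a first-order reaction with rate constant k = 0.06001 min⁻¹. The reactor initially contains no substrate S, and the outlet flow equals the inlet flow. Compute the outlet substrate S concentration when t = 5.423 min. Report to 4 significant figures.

Accumulation = in − out − consumed: V dC/dt = Q C_in − Q C − k V C.
dC/dt = (Q/V) C_in − (Q/V + k) C; effective rate a = Q/V + k = 0.0742552 + 0.06001 = 0.134265 min⁻¹.
C_ss = Q C_in/(Q + kV) = 2.67178 mol/L; C(t) = C_ss + (C₀ − C_ss) e^(−a t).
C(5.423) = 2.67178 + (-2.67178)·e^(−0.134265·5.423) = 2.67178 + (-2.67178)·0.482816 = 1.38180 mol/L.

1.382 mol/L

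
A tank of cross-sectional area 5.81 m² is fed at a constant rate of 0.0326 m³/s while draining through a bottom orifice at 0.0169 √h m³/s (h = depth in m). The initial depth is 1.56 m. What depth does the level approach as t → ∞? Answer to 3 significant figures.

3.72 m

Accumulation of liquid (constant cross-section A): A dh/dt = Q_in − 0.0169 √h. At steady state dh/dt = 0:
Q_in = 0.0169 √h_ss ⇒ √h_ss = 0.0326/0.0169 = 1.9290.
h_ss = 1.9290² = 3.7210 m. (Since h₀ = 1.56 m < h_ss, the level will rise toward this value.)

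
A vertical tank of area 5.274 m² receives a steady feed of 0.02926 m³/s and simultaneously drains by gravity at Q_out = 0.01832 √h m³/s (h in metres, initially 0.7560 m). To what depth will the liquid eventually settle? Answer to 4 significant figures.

Unsteady balance on liquid volume: A dh/dt = Q_in − 0.01832 √h. At steady state dh/dt = 0:
Q_in = 0.01832 √h_ss ⇒ √h_ss = 0.02926/0.01832 = 1.59716.
h_ss = 1.59716² = 2.55093 m. (Since h₀ = 0.7560 m < h_ss, the level will rise toward this value.)

2.551 m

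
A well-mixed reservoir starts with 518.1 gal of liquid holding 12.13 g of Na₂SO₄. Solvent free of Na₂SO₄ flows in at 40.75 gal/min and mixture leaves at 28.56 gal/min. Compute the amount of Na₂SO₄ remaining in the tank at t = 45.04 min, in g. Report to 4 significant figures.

2.232 g

Total volume: dV/dt = Q_in − Q_out = 12.1900 gal/min, so V(t) = 518.1 + 12.1900 t and V(45.04) = 1067.14 gal.
Solute balance: dm/dt = 0 − Q_out C = −Q_out m/V(t).
dm/m = −Q_out dt/(V₀ + 12.1900 t); integrating gives ln(m/m₀) = −(Q_out/(Q_in−Q_out)) ln(V/V₀).
m = m₀ (V₀/V)^(Q_out/(Q_in−Q_out)) = 12.13 × (518.1/1067.14)^(2.34290) = 2.23173 g.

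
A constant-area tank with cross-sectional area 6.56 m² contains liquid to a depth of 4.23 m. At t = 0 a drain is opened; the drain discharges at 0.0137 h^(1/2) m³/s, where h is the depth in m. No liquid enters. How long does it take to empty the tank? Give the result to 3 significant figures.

A dh/dt = −Q_out = −0.0137 √h.
This is separable: 2 d(√h)/dt = −0.0137/A, so √h = √h₀ − (0.0137/(2A)) t.
Tank is empty when √h = 0: t_empty = 2A√h₀/0.0137.
t_empty = 2·6.56·√4.23/0.0137 = 13.120·2.0567/0.0137 = 1969.6 s.

1970 s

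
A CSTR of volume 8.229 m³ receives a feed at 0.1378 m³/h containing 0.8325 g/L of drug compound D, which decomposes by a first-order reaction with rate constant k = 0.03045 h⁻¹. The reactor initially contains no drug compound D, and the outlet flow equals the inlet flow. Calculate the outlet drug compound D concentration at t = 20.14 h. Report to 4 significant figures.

Accumulation = in − out − consumed: V dC/dt = Q C_in − Q C − k V C.
This is linear with rate a = Q/V + k = 0.0471957 h⁻¹.
C_ss = Q C_in/(Q + kV) = 0.295382 g/L; C(t) = C_ss + (C₀ − C_ss) e^(−a t).
C(20.14) = 0.295382 + (-0.295382)·e^(−0.0471957·20.14) = 0.295382 + (-0.295382)·0.386540 = 0.181205 g/L.

0.1812 g/L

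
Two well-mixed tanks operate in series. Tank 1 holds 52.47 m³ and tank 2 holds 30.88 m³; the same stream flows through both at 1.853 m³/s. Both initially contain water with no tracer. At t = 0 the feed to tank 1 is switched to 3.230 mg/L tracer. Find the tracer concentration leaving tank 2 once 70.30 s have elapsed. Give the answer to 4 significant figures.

2.642 mg/L

Each tank obeys Vᵢ dCᵢ/dt = Q(Cᵢ₋₁ − Cᵢ), so τᵢ = Vᵢ/Q.
τ₁ = 52.47/1.853 = 28.3162 s; τ₂ = 30.88/1.853 = 16.6649 s.
Solving the cascade with C₁(0)=C₂(0)=0 gives C₂(t) = C_in[1 − (τ₁ e^(−t/τ₁) − τ₂ e^(−t/τ₂))/(τ₁ − τ₂)].
At t = 70.30: e^(−t/τ₁) = 0.0835196, e^(−t/τ₂) = 0.0147214.
C₂ = 3.230·[1 − (28.3162·0.0835196 − 16.6649·0.0147214)/(11.6514)] = 3.230·0.818079 = 2.64239 mg/L.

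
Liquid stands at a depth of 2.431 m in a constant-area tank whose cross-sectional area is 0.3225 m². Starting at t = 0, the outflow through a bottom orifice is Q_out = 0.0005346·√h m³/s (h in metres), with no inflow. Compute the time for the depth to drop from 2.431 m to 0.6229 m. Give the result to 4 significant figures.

With no inflow, A dh/dt = −0.0005346 √h.
Separate and integrate: 2(√h − √h₀) = −(0.0005346/A) t.
t = 2A(√h₀ − √h)/0.0005346 = 2·0.3225·(√2.431 − √0.6229)/0.0005346
  = 0.645000 × (1.55917 − 0.789240) / 0.0005346 = 928.923 s.

928.9 s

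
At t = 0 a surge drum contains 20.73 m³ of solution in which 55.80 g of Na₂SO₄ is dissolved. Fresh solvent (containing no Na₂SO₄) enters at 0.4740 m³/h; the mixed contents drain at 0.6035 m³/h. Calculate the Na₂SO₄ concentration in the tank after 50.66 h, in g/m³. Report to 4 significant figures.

Let m(t) be the amount of Na₂SO₄. Volume: V(t) = V₀ + (Q_in − Q_out) t = 20.73 − 0.129500 t; V(50.66) = 14.1695 m³.
Species balance (pure solvent in): dm/dt = −Q_out · m/V(t).
dm/m = −Q_out dt/(V₀ − 0.129500 t); integrating gives ln(m/m₀) = −(Q_out/(Q_in−Q_out)) ln(V/V₀).
m = m₀ (V₀/V)^(Q_out/(Q_in−Q_out)) = 55.80 × (20.73/14.1695)^(-4.66023) = 9.47457 g.
C = m/V = 9.47457/14.1695 = 0.668658 g/m³.

0.6687 g/m³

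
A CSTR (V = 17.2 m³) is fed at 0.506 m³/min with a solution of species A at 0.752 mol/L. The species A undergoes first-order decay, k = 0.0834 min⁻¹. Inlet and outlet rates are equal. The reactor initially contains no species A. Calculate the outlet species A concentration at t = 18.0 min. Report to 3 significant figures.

0.170 mol/L

Species balance: V dC/dt = Q C_in − Q C − k V C.
This is linear with rate a = Q/V + k = 0.11282 min⁻¹.
C_ss = Q C_in/(Q + kV) = 0.19609 mol/L; C(t) = C_ss + (C₀ − C_ss) e^(−a t).
C(18.0) = 0.19609 + (-0.19609)·e^(−0.11282·18.0) = 0.19609 + (-0.19609)·0.13124 = 0.17036 mol/L.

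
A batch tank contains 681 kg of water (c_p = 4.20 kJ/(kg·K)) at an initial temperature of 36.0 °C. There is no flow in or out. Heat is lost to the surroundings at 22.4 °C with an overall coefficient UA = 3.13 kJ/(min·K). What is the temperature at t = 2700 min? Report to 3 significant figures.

Lumped-capacitance energy balance: M c_p dT/dt = UA(T_amb − T).
dT/dt = (T_ss − T)/τ with T_ss = T_amb = 22.400 °C, τ = M c_p/UA = 681·4.20/3.13 = 913.80 min.
T approaches T_ss exponentially: T(t) = T_ss + (T₀ − T_ss) e^(−t/τ).
T(2700) = 22.400 + (13.600)·0.052095 = 23.108 °C.

23.1 °C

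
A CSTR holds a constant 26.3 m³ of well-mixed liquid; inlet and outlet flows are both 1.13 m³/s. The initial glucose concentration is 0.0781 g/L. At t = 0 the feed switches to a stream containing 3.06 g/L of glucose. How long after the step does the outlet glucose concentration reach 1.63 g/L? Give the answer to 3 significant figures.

17.1 s

Species balance: V dC/dt = Q(C_in − C) ⇒ τ = V/Q = 23.274 s.
C(t) = C_in + (C₀ − C_in) e^(−t/τ). Set C = 1.63 and solve for t:
e^(−t/τ) = (C − C_in)/(C₀ − C_in) = (1.63 − 3.06)/(0.0781 − 3.06) = 0.47956
t = −τ ln(…) = 23.274 × 0.73489 = 17.104 s.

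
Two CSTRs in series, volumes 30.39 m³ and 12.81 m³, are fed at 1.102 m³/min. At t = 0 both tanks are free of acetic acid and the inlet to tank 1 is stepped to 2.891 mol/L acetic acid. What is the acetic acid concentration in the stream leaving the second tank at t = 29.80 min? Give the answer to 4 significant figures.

1.357 mol/L

Time constants: τᵢ = Vᵢ/Q for each well-mixed tank.
τ₁ = 30.39/1.102 = 27.5771 min; τ₂ = 12.81/1.102 = 11.6243 min.
Tank 1: C₁ = C_in(1 − e^(−t/τ₁)). Tank 2 (τ₁ ≠ τ₂): C₂ = C_in[1 − (τ₁ e^(−t/τ₁) − τ₂ e^(−t/τ₂))/(τ₁ − τ₂)].
At t = 29.80: e^(−t/τ₁) = 0.339390, e^(−t/τ₂) = 0.0770276.
C₂ = 2.891·[1 − (27.5771·0.339390 − 11.6243·0.0770276)/(15.9528)] = 2.891·0.469435 = 1.35714 mol/L.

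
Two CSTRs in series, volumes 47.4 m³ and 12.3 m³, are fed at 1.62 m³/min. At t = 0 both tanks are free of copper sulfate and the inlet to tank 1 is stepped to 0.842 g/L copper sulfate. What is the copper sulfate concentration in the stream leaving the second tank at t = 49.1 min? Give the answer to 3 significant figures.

0.630 g/L

Each tank obeys Vᵢ dCᵢ/dt = Q(Cᵢ₋₁ − Cᵢ), so τᵢ = Vᵢ/Q.
τ₁ = 47.4/1.62 = 29.259 min; τ₂ = 12.3/1.62 = 7.5926 min.
Solving the cascade with C₁(0)=C₂(0)=0 gives C₂(t) = C_in[1 − (τ₁ e^(−t/τ₁) − τ₂ e^(−t/τ₂))/(τ₁ − τ₂)].
At t = 49.1: e^(−t/τ₁) = 0.18673, e^(−t/τ₂) = 0.0015541.
C₂ = 0.842·[1 − (29.259·0.18673 − 7.5926·0.0015541)/(21.667)] = 0.842·0.74838 = 0.63014 g/L.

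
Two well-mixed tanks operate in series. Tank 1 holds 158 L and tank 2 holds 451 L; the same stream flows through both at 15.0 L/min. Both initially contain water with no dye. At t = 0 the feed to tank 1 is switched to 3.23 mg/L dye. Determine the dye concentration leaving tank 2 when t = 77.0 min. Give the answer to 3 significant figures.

2.85 mg/L

Species balance on tank i: dCᵢ/dt = (Cᵢ₋₁ − Cᵢ)/τᵢ with τᵢ = Vᵢ/Q.
τ₁ = 158/15.0 = 10.533 min; τ₂ = 451/15.0 = 30.067 min.
Solving the cascade with C₁(0)=C₂(0)=0 gives C₂(t) = C_in[1 − (τ₁ e^(−t/τ₁) − τ₂ e^(−t/τ₂))/(τ₁ − τ₂)].
At t = 77.0: e^(−t/τ₁) = 0.00066873, e^(−t/τ₂) = 0.077229.
C₂ = 3.23·[1 − (10.533·0.00066873 − 30.067·0.077229)/(-19.533)] = 3.23·0.88149 = 2.8472 mg/L.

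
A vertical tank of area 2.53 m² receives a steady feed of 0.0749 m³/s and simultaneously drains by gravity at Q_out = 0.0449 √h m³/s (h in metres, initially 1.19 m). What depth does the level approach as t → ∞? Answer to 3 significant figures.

2.78 m

Volume balance on the tank: A dh/dt = Q_in − 0.0449 √h. At steady state dh/dt = 0:
Q_in = 0.0449 √h_ss ⇒ √h_ss = 0.0749/0.0449 = 1.6682.
h_ss = 1.6682² = 2.7827 m. (Since h₀ = 1.19 m < h_ss, the level will rise toward this value.)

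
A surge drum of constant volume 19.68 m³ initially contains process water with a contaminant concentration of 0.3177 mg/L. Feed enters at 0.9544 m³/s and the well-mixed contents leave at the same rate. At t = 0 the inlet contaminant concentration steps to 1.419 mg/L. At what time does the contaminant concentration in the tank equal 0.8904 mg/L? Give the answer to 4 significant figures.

Unsteady species balance (constant V, well mixed): V dC/dt = Q(C_in − C), so τ = V/Q = 20.6203 s.
C(t) = C_in + (C₀ − C_in) e^(−t/τ). Set C = 0.8904 and solve for t:
e^(−t/τ) = (C − C_in)/(C₀ − C_in) = (0.8904 − 1.419)/(0.3177 − 1.419) = 0.479978
t = −τ ln(…) = 20.6203 × 0.734015 = 15.1356 s.

15.14 s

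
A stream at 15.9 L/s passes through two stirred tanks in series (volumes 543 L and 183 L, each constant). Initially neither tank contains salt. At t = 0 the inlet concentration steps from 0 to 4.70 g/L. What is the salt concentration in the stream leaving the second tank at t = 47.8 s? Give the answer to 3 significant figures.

Time constants: τᵢ = Vᵢ/Q for each well-mixed tank.
τ₁ = 543/15.9 = 34.151 s; τ₂ = 183/15.9 = 11.509 s.
Tank 1: C₁ = C_in(1 − e^(−t/τ₁)). Tank 2 (τ₁ ≠ τ₂): C₂ = C_in[1 − (τ₁ e^(−t/τ₁) − τ₂ e^(−t/τ₂))/(τ₁ − τ₂)].
At t = 47.8: e^(−t/τ₁) = 0.24668, e^(−t/τ₂) = 0.015715.
C₂ = 4.70·[1 − (34.151·0.24668 − 11.509·0.015715)/(22.642)] = 4.70·0.63591 = 2.9888 g/L.

2.99 g/L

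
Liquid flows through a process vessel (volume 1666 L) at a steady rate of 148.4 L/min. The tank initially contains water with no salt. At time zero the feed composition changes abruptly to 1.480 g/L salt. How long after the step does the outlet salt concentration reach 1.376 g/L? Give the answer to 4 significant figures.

Species balance: V dC/dt = Q(C_in − C) ⇒ τ = V/Q = 11.2264 min.
C(t) = C_in + (C₀ − C_in) e^(−t/τ). Set C = 1.376 and solve for t:
e^(−t/τ) = (C − C_in)/(C₀ − C_in) = (1.376 − 1.480)/(0 − 1.480) = 0.0702703
t = −τ ln(…) = 11.2264 × 2.65541 = 29.8107 min.

29.81 min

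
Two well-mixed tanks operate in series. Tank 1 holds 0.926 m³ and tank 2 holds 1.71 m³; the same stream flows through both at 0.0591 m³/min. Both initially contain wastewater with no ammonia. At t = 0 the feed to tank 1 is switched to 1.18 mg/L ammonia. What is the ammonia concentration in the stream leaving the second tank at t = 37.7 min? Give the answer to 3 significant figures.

0.606 mg/L

Time constants: τᵢ = Vᵢ/Q for each well-mixed tank.
τ₁ = 0.926/0.0591 = 15.668 min; τ₂ = 1.71/0.0591 = 28.934 min.
Tank 1: C₁ = C_in(1 − e^(−t/τ₁)). Tank 2 (τ₁ ≠ τ₂): C₂ = C_in[1 − (τ₁ e^(−t/τ₁) − τ₂ e^(−t/τ₂))/(τ₁ − τ₂)].
At t = 37.7: e^(−t/τ₁) = 0.090164, e^(−t/τ₂) = 0.27172.
C₂ = 1.18·[1 − (15.668·0.090164 − 28.934·0.27172)/(-13.266)] = 1.18·0.51383 = 0.60632 mg/L.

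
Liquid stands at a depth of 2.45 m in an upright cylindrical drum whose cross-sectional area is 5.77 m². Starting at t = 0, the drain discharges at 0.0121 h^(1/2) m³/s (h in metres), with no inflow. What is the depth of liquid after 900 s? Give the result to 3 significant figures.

A dh/dt = −Q_out = −0.0121 √h.
Separate and integrate: 2(√h − √h₀) = −(0.0121/A) t.
√h = √2.45 − 0.0121·900/(2·5.77) = 1.5652 − 0.94367 = 0.62157.
h = 0.62157² = 0.38635 m.

0.386 m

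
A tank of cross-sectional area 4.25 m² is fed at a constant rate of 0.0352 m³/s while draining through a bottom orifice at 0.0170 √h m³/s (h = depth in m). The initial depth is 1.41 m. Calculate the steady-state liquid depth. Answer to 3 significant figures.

4.29 m

Accumulation of liquid (constant cross-section A): A dh/dt = Q_in − 0.0170 √h. At steady state dh/dt = 0:
Q_in = 0.0170 √h_ss ⇒ √h_ss = 0.0352/0.0170 = 2.0706.
h_ss = 2.0706² = 4.2873 m. (Since h₀ = 1.41 m < h_ss, the level will rise toward this value.)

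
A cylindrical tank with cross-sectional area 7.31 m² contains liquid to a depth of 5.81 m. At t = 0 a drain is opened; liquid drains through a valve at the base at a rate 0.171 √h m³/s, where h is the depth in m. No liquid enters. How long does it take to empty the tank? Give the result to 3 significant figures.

A dh/dt = −Q_out = −0.171 √h.
This is separable: 2 d(√h)/dt = −0.171/A, so √h = √h₀ − (0.171/(2A)) t.
Set h = 0: 2√h₀ = (0.171/A) t_empty ⇒ t_empty = 2A√h₀/0.171.
t_empty = 2·7.31·√5.81/0.171 = 14.620·2.4104/0.171 = 206.08 s.

206 s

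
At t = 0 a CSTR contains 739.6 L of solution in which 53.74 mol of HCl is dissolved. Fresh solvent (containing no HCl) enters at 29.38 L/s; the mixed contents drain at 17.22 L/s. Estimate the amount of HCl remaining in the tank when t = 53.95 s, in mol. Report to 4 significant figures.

21.87 mol

Total volume: dV/dt = Q_in − Q_out = 12.1600 L/s, so V(t) = 739.6 + 12.1600 t and V(53.95) = 1395.63 L.
No HCl enters, so dm/dt = −Q_out · (m/V).
Separate: dm/m = −Q_out dt/V(t) ⇒ ln(m/m₀) = −(Q_out/(Q_in−Q_out)) ln(V/V₀).
m = m₀ (V₀/V)^(Q_out/(Q_in−Q_out)) = 53.74 × (739.6/1395.63)^(1.41612) = 21.8660 mol.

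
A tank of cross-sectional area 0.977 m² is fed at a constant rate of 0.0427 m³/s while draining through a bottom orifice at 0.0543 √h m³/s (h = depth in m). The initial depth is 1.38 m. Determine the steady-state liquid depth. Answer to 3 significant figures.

A dh/dt = Q_in − 0.0543 √h. Steady state requires inflow = outflow:
Q_in = 0.0543 √h_ss ⇒ √h_ss = 0.0427/0.0543 = 0.78637.
h_ss = 0.78637² = 0.61838 m. (Since h₀ = 1.38 m > h_ss, the level will fall toward this value.)

0.618 m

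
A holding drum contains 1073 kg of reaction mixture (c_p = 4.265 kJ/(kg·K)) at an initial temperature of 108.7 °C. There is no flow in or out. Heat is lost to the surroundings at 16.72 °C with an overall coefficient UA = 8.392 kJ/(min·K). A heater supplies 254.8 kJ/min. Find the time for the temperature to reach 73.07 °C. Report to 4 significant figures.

470.8 min

M c_p dT/dt = −UA(T − T_amb) + Q̇.
τ = M c_p/UA = 545.322 min; T_ss = T_amb + Q̇/UA = 16.72 + 254.8/8.392 = 47.0822 °C.
T(t) = T_ss + (T₀ − T_ss)e^(−t/τ); set T = 73.07:
t = −τ ln[(T − T_ss)/(T₀ − T_ss)] = −545.322 · ln(0.421758) = 470.790 min.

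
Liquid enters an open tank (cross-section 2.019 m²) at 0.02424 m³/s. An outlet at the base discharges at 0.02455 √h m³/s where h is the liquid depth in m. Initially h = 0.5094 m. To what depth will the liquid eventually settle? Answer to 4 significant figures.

0.9749 m

Level balance: A dh/dt = 0.02424 − 0.02455 √h. Setting dh/dt = 0:
Q_in = 0.02455 √h_ss ⇒ √h_ss = 0.02424/0.02455 = 0.987373.
h_ss = 0.987373² = 0.974905 m. (Since h₀ = 0.5094 m < h_ss, the level will rise toward this value.)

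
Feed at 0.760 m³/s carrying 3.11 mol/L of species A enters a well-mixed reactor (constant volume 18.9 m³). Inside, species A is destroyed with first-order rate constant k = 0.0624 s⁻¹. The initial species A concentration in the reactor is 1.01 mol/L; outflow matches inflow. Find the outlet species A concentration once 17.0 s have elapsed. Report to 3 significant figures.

1.18 mol/L

Accumulation = in − out − consumed: V dC/dt = Q C_in − Q C − k V C.
This is linear with rate a = Q/V + k = 0.10261 s⁻¹.
C_ss = Q C_in/(Q + kV) = 1.2188 mol/L; C(t) = C_ss + (C₀ − C_ss) e^(−a t).
C(17.0) = 1.2188 + (-0.20875)·e^(−0.10261·17.0) = 1.2188 + (-0.20875)·0.17475 = 1.1823 mol/L.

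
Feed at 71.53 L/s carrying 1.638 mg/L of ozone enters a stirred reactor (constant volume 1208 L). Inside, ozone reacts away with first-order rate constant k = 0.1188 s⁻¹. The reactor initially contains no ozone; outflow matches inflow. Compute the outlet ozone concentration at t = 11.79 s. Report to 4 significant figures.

0.4781 mg/L

Accumulation = in − out − consumed: V dC/dt = Q C_in − Q C − k V C.
This is linear with rate a = Q/V + k = 0.178014 s⁻¹.
C_ss = Q C_in/(Q + kV) = 0.544856 mg/L; C(t) = C_ss + (C₀ − C_ss) e^(−a t).
C(11.79) = 0.544856 + (-0.544856)·e^(−0.178014·11.79) = 0.544856 + (-0.544856)·0.122606 = 0.478054 mg/L.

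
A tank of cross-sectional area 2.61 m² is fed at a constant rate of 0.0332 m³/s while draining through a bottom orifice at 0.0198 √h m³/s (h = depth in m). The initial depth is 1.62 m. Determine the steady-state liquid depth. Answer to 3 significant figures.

Level balance: A dh/dt = 0.0332 − 0.0198 √h. Setting dh/dt = 0:
Q_in = 0.0198 √h_ss ⇒ √h_ss = 0.0332/0.0198 = 1.6768.
h_ss = 1.6768² = 2.8115 m. (Since h₀ = 1.62 m < h_ss, the level will rise toward this value.)

2.81 m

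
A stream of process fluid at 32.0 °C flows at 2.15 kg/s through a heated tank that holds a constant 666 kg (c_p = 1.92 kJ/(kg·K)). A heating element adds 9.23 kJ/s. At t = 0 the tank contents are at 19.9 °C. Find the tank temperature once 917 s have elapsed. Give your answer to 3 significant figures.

33.5 °C

Heat balance on the well-mixed liquid: M c_p dT/dt = ṁ c_p (T_in − T) + 9.23.
Rearrange: dT/dt = (T_ss − T)/τ with τ = M/ṁ = 309.77 s and T_ss = T_in + Q̇/(ṁ c_p) = 34.236 °C.
This is linear first-order; T(t) = T_ss + (T₀ − T_ss) e^(−t/τ).
T(917) = 34.236 + (-14.336)·e^(−917/309.77) = 34.236 + (-14.336)·0.051804 = 33.493 °C.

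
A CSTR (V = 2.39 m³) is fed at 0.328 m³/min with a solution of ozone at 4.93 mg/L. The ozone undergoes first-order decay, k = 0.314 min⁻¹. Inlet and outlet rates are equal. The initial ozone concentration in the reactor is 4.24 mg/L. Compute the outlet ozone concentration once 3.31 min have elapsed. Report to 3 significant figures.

2.11 mg/L

Accumulation = in − out − consumed: V dC/dt = Q C_in − Q C − k V C.
This is linear with rate a = Q/V + k = 0.45124 min⁻¹.
C_ss = Q C_in/(Q + kV) = 1.4994 mg/L; C(t) = C_ss + (C₀ − C_ss) e^(−a t).
C(3.31) = 1.4994 + (2.7406)·e^(−0.45124·3.31) = 1.4994 + (2.7406)·0.22456 = 2.1148 mg/L.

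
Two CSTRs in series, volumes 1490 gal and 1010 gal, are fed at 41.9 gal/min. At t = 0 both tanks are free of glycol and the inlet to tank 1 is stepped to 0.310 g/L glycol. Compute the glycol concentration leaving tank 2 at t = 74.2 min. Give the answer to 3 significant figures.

0.221 g/L

Each tank obeys Vᵢ dCᵢ/dt = Q(Cᵢ₋₁ − Cᵢ), so τᵢ = Vᵢ/Q.
τ₁ = 1490/41.9 = 35.561 min; τ₂ = 1010/41.9 = 24.105 min.
Tank 1: C₁ = C_in(1 − e^(−t/τ₁)). Tank 2 (τ₁ ≠ τ₂): C₂ = C_in[1 − (τ₁ e^(−t/τ₁) − τ₂ e^(−t/τ₂))/(τ₁ − τ₂)].
At t = 74.2: e^(−t/τ₁) = 0.12411, e^(−t/τ₂) = 0.046042.
C₂ = 0.310·[1 − (35.561·0.12411 − 24.105·0.046042)/(11.456)] = 0.310·0.71161 = 0.22060 g/L.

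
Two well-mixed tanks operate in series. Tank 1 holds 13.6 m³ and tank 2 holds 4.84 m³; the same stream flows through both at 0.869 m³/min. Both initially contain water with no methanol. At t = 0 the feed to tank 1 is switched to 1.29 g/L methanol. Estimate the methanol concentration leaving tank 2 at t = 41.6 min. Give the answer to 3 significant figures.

1.15 g/L

Species balance on tank i: dCᵢ/dt = (Cᵢ₋₁ − Cᵢ)/τᵢ with τᵢ = Vᵢ/Q.
τ₁ = 13.6/0.869 = 15.650 min; τ₂ = 4.84/0.869 = 5.5696 min.
Tank 1: C₁ = C_in(1 − e^(−t/τ₁)). Tank 2 (τ₁ ≠ τ₂): C₂ = C_in[1 − (τ₁ e^(−t/τ₁) − τ₂ e^(−t/τ₂))/(τ₁ − τ₂)].
At t = 41.6: e^(−t/τ₁) = 0.070080, e^(−t/τ₂) = 0.00057045.
C₂ = 1.29·[1 − (15.650·0.070080 − 5.5696·0.00057045)/(10.081)] = 1.29·0.89152 = 1.1501 g/L.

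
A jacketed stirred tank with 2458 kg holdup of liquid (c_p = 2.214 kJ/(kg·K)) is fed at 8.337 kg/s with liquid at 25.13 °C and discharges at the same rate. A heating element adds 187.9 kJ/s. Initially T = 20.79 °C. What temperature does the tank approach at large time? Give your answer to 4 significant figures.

Unsteady energy balance on the tank contents: M c_p dT/dt = ṁ c_p (T_in − T) + 187.9.
At steady state dT/dt = 0 ⇒ T_ss = T_in + Q̇/(ṁ c_p) = 25.13 + 187.9/(8.337·2.214) = 35.3098 °C.

35.31 °C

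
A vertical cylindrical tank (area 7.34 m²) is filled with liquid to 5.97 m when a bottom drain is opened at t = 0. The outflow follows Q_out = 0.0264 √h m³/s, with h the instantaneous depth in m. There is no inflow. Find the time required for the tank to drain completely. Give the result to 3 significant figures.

1360 s

With no inflow, A dh/dt = −0.0264 √h.
This is separable: 2 d(√h)/dt = −0.0264/A, so √h = √h₀ − (0.0264/(2A)) t.
Tank is empty when √h = 0: t_empty = 2A√h₀/0.0264.
t_empty = 2·7.34·√5.97/0.0264 = 14.680·2.4434/0.0264 = 1358.7 s.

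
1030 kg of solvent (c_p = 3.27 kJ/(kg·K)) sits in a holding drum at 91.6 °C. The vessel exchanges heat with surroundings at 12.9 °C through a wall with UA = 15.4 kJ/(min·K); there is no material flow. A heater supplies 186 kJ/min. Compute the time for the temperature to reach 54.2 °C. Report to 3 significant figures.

Lumped-capacitance energy balance: M c_p dT/dt = UA(T_amb − T) + Q̇.
τ = M c_p/UA = 218.71 min; T_ss = T_amb + Q̇/UA = 12.9 + 186/15.4 = 24.978 °C.
T(t) = T_ss + (T₀ − T_ss)e^(−t/τ); set T = 54.2:
t = −τ ln[(T − T_ss)/(T₀ − T_ss)] = −218.71 · ln(0.43862) = 180.24 min.

180 min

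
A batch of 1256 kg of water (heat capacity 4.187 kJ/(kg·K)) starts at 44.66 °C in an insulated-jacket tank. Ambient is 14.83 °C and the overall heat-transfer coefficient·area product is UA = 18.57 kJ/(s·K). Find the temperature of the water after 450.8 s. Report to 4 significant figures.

Energy balance: M c_p dT/dt = −UA(T − T_amb).
dT/dt = (T_ss − T)/τ with T_ss = T_amb = 14.8300 °C, τ = M c_p/UA = 1256·4.187/18.57 = 283.192 s.
This is linear first-order; T(t) = T_ss + (T₀ − T_ss) e^(−t/τ).
T(450.8) = 14.8300 + (29.8300)·0.203548 = 20.9018 °C.

20.90 °C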